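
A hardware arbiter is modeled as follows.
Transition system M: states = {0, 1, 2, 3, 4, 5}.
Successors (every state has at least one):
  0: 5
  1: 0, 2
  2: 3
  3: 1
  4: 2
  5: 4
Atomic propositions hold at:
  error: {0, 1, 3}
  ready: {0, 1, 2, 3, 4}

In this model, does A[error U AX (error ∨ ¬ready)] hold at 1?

Yes

Sat(¬ready) = {5}
Sat(error ∨ ¬ready) = {0, 1, 3, 5}
Sat(AX (error ∨ ¬ready)) = {s : every successor in {0, 1, 3, 5}} = {0, 2, 3}
A[error U AX (error ∨ ¬ready)]: least fixpoint, start Z0 = Sat(AX (error ∨ ¬ready)) = {0, 2, 3}, add states in Sat(error) with every successor in Z. Z1 = {0, 1, 2, 3}; fixed.
Sat(A[error U AX (error ∨ ¬ready)]) = {0, 1, 2, 3}
1 ∈ Sat(A[error U AX (error ∨ ¬ready)]) = {0, 1, 2, 3}, so the formula holds at 1.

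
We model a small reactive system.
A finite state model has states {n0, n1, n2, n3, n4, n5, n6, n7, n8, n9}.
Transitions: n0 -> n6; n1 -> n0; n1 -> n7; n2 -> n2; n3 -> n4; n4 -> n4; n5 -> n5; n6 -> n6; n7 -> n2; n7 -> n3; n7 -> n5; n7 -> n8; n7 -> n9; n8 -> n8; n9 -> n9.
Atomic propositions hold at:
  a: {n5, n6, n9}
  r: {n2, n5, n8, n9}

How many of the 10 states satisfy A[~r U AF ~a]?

Sat(~r) = {n0, n1, n3, n4, n6, n7}
Sat(~a) = {n0, n1, n2, n3, n4, n7, n8}
AF ~a: least fixpoint, start Z0 = {n0, n1, n2, n3, n4, n7, n8}, add states with every successor in Z. Already a fixed point.
Sat(AF ~a) = {n0, n1, n2, n3, n4, n7, n8}
A[~r U AF ~a]: least fixpoint, start Z0 = Sat(AF ~a) = {n0, n1, n2, n3, n4, n7, n8}, add states in Sat(~r) with every successor in Z. Already a fixed point.
Sat(A[~r U AF ~a]) = {n0, n1, n2, n3, n4, n7, n8}
|Sat(A[~r U AF ~a])| = |{n0, n1, n2, n3, n4, n7, n8}| = 7.

7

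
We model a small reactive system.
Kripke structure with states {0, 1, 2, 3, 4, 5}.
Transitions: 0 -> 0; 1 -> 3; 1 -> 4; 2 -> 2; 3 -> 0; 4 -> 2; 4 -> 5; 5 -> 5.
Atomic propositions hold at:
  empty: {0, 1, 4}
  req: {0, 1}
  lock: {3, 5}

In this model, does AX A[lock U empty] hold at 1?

Yes

A[lock U empty]: least fixpoint, start Z0 = Sat(empty) = {0, 1, 4}, add states in Sat(lock) with every successor in Z. Z1 = {0, 1, 3, 4}; fixed.
Sat(A[lock U empty]) = {0, 1, 3, 4}
Sat(AX A[lock U empty]) = {s : every successor in {0, 1, 3, 4}} = {0, 1, 3}
1 ∈ Sat(AX A[lock U empty]) = {0, 1, 3}, so the formula holds at 1.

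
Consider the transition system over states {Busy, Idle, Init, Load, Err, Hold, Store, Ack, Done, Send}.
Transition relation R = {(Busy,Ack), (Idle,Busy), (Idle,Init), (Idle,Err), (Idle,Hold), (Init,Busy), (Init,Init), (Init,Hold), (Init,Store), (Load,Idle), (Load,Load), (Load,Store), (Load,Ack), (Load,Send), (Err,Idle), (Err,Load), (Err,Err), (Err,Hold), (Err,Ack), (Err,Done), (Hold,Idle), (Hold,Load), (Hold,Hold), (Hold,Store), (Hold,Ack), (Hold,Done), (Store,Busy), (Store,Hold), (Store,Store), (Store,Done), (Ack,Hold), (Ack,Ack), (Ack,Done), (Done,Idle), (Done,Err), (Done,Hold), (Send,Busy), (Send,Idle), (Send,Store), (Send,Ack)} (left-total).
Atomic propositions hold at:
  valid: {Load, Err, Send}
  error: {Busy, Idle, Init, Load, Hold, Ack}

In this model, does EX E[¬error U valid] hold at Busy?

Sat(¬error) = {Err, Store, Done, Send}
E[¬error U valid]: least fixpoint, start Z0 = Sat(valid) = {Load, Err, Send}, add states in Sat(¬error) with some successor in Z. Z1 = {Load, Err, Done, Send}; Z2 = {Load, Err, Store, Done, Send}; fixed.
Sat(E[¬error U valid]) = {Load, Err, Store, Done, Send}
Sat(EX E[¬error U valid]) = {s : some successor in {Load, Err, Store, Done, Send}} = {Idle, Init, Load, Err, Hold, Store, Ack, Done, Send}
Busy ∉ Sat(EX E[¬error U valid]) = {Idle, Init, Load, Err, Hold, Store, Ack, Done, Send}, so the formula does not hold at Busy.

No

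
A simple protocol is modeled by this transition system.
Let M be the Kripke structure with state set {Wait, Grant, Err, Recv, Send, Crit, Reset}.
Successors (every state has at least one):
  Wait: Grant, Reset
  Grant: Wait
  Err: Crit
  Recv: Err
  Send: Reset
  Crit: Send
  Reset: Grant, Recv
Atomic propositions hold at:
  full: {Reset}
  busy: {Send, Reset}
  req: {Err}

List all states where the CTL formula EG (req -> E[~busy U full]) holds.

Sat(~busy) = {Wait, Grant, Err, Recv, Crit}
E[~busy U full]: least fixpoint, start Z0 = Sat(full) = {Reset}, add states in Sat(~busy) with some successor in Z. Z1 = {Wait, Reset}; Z2 = {Wait, Grant, Reset}; fixed.
Sat(E[~busy U full]) = {Wait, Grant, Reset}
Sat(req -> E[~busy U full]) = {Wait, Grant, Recv, Send, Crit, Reset}
EG (req -> E[~busy U full]): greatest fixpoint, start Z0 = {Wait, Grant, Recv, Send, Crit, Reset}, keep only states in Sat with some successor in Z. Z1 = {Wait, Grant, Send, Crit, Reset}; fixed.
Sat(EG (req -> E[~busy U full])) = {Wait, Grant, Send, Crit, Reset}

{Wait, Grant, Send, Crit, Reset}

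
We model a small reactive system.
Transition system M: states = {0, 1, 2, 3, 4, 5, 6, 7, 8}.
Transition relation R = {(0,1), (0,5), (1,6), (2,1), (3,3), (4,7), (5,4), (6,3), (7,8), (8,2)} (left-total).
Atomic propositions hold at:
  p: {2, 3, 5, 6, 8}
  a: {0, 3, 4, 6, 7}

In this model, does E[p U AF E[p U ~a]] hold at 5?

Yes

Sat(~a) = {1, 2, 5, 8}
E[p U ~a]: least fixpoint, start Z0 = Sat(~a) = {1, 2, 5, 8}, add states in Sat(p) with some successor in Z. Already a fixed point.
Sat(E[p U ~a]) = {1, 2, 5, 8}
AF E[p U ~a]: least fixpoint, start Z0 = {1, 2, 5, 8}, add states with every successor in Z. Z1 = {0, 1, 2, 5, 7, 8}; Z2 = {0, 1, 2, 4, 5, 7, 8}; fixed.
Sat(AF E[p U ~a]) = {0, 1, 2, 4, 5, 7, 8}
E[p U AF E[p U ~a]]: least fixpoint, start Z0 = Sat(AF E[p U ~a]) = {0, 1, 2, 4, 5, 7, 8}, add states in Sat(p) with some successor in Z. Already a fixed point.
Sat(E[p U AF E[p U ~a]]) = {0, 1, 2, 4, 5, 7, 8}
5 ∈ Sat(E[p U AF E[p U ~a]]) = {0, 1, 2, 4, 5, 7, 8}, so the formula holds at 5.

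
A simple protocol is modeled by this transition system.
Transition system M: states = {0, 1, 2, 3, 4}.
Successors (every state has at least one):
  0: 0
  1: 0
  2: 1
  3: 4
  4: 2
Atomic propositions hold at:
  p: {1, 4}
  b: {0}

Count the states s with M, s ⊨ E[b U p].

E[b U p]: least fixpoint, start Z0 = Sat(p) = {1, 4}, add states in Sat(b) with some successor in Z. Already a fixed point.
Sat(E[b U p]) = {1, 4}
|Sat(E[b U p])| = |{1, 4}| = 2.

2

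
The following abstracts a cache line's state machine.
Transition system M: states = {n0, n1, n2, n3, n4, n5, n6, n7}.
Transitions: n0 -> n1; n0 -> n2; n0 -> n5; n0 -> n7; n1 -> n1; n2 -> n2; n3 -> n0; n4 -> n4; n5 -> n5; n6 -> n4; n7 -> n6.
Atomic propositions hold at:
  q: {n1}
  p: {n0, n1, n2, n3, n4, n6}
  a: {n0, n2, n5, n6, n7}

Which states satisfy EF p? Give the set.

{n0, n1, n2, n3, n4, n6, n7}

EF p: least fixpoint, start Z0 = {n0, n1, n2, n3, n4, n6}, add states with some successor in Z. Z1 = {n0, n1, n2, n3, n4, n6, n7}; fixed.
Sat(EF p) = {n0, n1, n2, n3, n4, n6, n7}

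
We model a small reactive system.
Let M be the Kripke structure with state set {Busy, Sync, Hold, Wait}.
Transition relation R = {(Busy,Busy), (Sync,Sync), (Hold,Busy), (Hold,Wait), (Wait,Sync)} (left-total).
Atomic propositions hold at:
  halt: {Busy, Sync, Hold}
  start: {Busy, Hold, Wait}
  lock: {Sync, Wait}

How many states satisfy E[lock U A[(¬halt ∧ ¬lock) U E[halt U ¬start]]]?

2

Sat(¬halt) = {Wait}
Sat(¬lock) = {Busy, Hold}
Sat(¬halt ∧ ¬lock) = ∅
Sat(¬start) = {Sync}
E[halt U ¬start]: least fixpoint, start Z0 = Sat(¬start) = {Sync}, add states in Sat(halt) with some successor in Z. Already a fixed point.
Sat(E[halt U ¬start]) = {Sync}
A[(¬halt ∧ ¬lock) U E[halt U ¬start]]: least fixpoint, start Z0 = Sat(E[halt U ¬start]) = {Sync}, add states in Sat(¬halt ∧ ¬lock) with every successor in Z. Already a fixed point.
Sat(A[(¬halt ∧ ¬lock) U E[halt U ¬start]]) = {Sync}
E[lock U A[(¬halt ∧ ¬lock) U E[halt U ¬start]]]: least fixpoint, start Z0 = Sat(A[(¬halt ∧ ¬lock) U E[halt U ¬start]]) = {Sync}, add states in Sat(lock) with some successor in Z. Z1 = {Sync, Wait}; fixed.
Sat(E[lock U A[(¬halt ∧ ¬lock) U E[halt U ¬start]]]) = {Sync, Wait}
|Sat(E[lock U A[(¬halt ∧ ¬lock) U E[halt U ¬start]]])| = |{Sync, Wait}| = 2.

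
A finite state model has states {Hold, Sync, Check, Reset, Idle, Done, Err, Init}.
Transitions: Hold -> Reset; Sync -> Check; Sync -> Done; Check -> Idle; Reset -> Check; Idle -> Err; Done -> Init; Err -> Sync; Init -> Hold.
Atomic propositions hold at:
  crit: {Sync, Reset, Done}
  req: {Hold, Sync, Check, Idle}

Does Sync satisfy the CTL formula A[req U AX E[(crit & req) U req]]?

No

Sat(crit & req) = {Sync}
E[(crit & req) U req]: least fixpoint, start Z0 = Sat(req) = {Hold, Sync, Check, Idle}, add states in Sat(crit & req) with some successor in Z. Already a fixed point.
Sat(E[(crit & req) U req]) = {Hold, Sync, Check, Idle}
Sat(AX E[(crit & req) U req]) = {s : every successor in {Hold, Sync, Check, Idle}} = {Check, Reset, Err, Init}
A[req U AX E[(crit & req) U req]]: least fixpoint, start Z0 = Sat(AX E[(crit & req) U req]) = {Check, Reset, Err, Init}, add states in Sat(req) with every successor in Z. Z1 = {Hold, Check, Reset, Idle, Err, Init}; fixed.
Sat(A[req U AX E[(crit & req) U req]]) = {Hold, Check, Reset, Idle, Err, Init}
Sync ∉ Sat(A[req U AX E[(crit & req) U req]]) = {Hold, Check, Reset, Idle, Err, Init}, so the formula does not hold at Sync.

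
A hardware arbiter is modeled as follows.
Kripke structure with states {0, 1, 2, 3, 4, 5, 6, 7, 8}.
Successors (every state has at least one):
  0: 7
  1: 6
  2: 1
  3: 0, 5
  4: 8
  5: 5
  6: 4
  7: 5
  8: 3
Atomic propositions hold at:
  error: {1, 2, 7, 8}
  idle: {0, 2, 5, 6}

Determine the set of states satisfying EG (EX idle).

Sat(EX idle) = {s : some successor in {0, 2, 5, 6}} = {1, 3, 5, 7}
EG (EX idle): greatest fixpoint, start Z0 = {1, 3, 5, 7}, keep only states in Sat with some successor in Z. Z1 = {3, 5, 7}; fixed.
Sat(EG (EX idle)) = {3, 5, 7}

{3, 5, 7}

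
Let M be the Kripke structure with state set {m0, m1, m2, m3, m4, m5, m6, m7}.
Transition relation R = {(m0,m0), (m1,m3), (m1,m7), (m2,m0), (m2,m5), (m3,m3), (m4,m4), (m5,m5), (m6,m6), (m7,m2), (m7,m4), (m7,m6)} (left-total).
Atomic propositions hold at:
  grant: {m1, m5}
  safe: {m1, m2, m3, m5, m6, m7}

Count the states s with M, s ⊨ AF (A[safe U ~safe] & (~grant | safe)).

2

Sat(~safe) = {m0, m4}
A[safe U ~safe]: least fixpoint, start Z0 = Sat(~safe) = {m0, m4}, add states in Sat(safe) with every successor in Z. Already a fixed point.
Sat(A[safe U ~safe]) = {m0, m4}
Sat(~grant) = {m0, m2, m3, m4, m6, m7}
Sat(~grant | safe) = {m0, m1, m2, m3, m4, m5, m6, m7}
Sat(A[safe U ~safe] & (~grant | safe)) = {m0, m4}
AF (A[safe U ~safe] & (~grant | safe)): least fixpoint, start Z0 = {m0, m4}, add states with every successor in Z. Already a fixed point.
Sat(AF (A[safe U ~safe] & (~grant | safe))) = {m0, m4}
|Sat(AF (A[safe U ~safe] & (~grant | safe)))| = |{m0, m4}| = 2.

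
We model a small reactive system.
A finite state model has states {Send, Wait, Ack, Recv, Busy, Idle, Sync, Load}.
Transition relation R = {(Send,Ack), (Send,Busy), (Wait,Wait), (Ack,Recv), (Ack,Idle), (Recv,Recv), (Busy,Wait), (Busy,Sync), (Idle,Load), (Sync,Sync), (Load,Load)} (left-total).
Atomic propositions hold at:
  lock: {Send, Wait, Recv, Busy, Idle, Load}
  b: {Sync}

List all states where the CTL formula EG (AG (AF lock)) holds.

AF lock: least fixpoint, start Z0 = {Send, Wait, Recv, Busy, Idle, Load}, add states with every successor in Z. Z1 = {Send, Wait, Ack, Recv, Busy, Idle, Load}; fixed.
Sat(AF lock) = {Send, Wait, Ack, Recv, Busy, Idle, Load}
AG (AF lock): greatest fixpoint, start Z0 = {Send, Wait, Ack, Recv, Busy, Idle, Load}, keep only states in Sat with every successor in Z. Z1 = {Send, Wait, Ack, Recv, Idle, Load}; Z2 = {Wait, Ack, Recv, Idle, Load}; fixed.
Sat(AG (AF lock)) = {Wait, Ack, Recv, Idle, Load}
EG (AG (AF lock)): greatest fixpoint, start Z0 = {Wait, Ack, Recv, Idle, Load}, keep only states in Sat with some successor in Z. Already a fixed point.
Sat(EG (AG (AF lock))) = {Wait, Ack, Recv, Idle, Load}

{Wait, Ack, Recv, Idle, Load}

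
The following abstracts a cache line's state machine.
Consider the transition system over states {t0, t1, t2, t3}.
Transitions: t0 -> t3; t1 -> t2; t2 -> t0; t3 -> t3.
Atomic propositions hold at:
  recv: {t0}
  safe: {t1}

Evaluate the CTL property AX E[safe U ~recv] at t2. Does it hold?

No

Sat(~recv) = {t1, t2, t3}
E[safe U ~recv]: least fixpoint, start Z0 = Sat(~recv) = {t1, t2, t3}, add states in Sat(safe) with some successor in Z. Already a fixed point.
Sat(E[safe U ~recv]) = {t1, t2, t3}
Sat(AX E[safe U ~recv]) = {s : every successor in {t1, t2, t3}} = {t0, t1, t3}
t2 ∉ Sat(AX E[safe U ~recv]) = {t0, t1, t3}, so the formula does not hold at t2.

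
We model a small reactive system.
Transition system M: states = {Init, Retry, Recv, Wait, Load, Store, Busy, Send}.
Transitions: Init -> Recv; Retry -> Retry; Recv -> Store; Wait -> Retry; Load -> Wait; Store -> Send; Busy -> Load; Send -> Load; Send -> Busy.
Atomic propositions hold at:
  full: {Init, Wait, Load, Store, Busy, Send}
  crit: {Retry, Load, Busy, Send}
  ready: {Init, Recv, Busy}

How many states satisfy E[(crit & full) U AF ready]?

Sat(crit & full) = {Load, Busy, Send}
AF ready: least fixpoint, start Z0 = {Init, Recv, Busy}, add states with every successor in Z. Already a fixed point.
Sat(AF ready) = {Init, Recv, Busy}
E[(crit & full) U AF ready]: least fixpoint, start Z0 = Sat(AF ready) = {Init, Recv, Busy}, add states in Sat(crit & full) with some successor in Z. Z1 = {Init, Recv, Busy, Send}; fixed.
Sat(E[(crit & full) U AF ready]) = {Init, Recv, Busy, Send}
|Sat(E[(crit & full) U AF ready])| = |{Init, Recv, Busy, Send}| = 4.

4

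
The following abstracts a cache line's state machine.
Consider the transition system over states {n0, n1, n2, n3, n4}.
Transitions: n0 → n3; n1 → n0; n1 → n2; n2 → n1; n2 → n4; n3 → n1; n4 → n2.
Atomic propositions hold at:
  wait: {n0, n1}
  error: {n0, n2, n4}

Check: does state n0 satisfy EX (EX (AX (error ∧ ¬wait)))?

Sat(¬wait) = {n2, n3, n4}
Sat(error ∧ ¬wait) = {n2, n4}
Sat(AX (error ∧ ¬wait)) = {s : every successor in {n2, n4}} = {n4}
Sat(EX (AX (error ∧ ¬wait))) = {s : some successor in {n4}} = {n2}
Sat(EX (EX (AX (error ∧ ¬wait)))) = {s : some successor in {n2}} = {n1, n4}
n0 ∉ Sat(EX (EX (AX (error ∧ ¬wait)))) = {n1, n4}, so the formula does not hold at n0.

No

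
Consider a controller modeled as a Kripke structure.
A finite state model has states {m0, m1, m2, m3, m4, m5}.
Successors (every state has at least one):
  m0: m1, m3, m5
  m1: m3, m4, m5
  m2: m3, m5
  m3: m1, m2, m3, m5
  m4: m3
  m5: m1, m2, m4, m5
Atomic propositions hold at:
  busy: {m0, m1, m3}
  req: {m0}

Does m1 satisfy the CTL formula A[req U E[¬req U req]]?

No

Sat(¬req) = {m1, m2, m3, m4, m5}
E[¬req U req]: least fixpoint, start Z0 = Sat(req) = {m0}, add states in Sat(¬req) with some successor in Z. Already a fixed point.
Sat(E[¬req U req]) = {m0}
A[req U E[¬req U req]]: least fixpoint, start Z0 = Sat(E[¬req U req]) = {m0}, add states in Sat(req) with every successor in Z. Already a fixed point.
Sat(A[req U E[¬req U req]]) = {m0}
m1 ∉ Sat(A[req U E[¬req U req]]) = {m0}, so the formula does not hold at m1.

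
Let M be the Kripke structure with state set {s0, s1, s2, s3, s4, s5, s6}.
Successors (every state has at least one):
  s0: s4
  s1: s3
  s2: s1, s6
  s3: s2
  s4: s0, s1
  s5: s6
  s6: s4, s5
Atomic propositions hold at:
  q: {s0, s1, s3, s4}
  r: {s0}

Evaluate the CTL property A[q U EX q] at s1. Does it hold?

Sat(EX q) = {s : some successor in {s0, s1, s3, s4}} = {s0, s1, s2, s4, s6}
A[q U EX q]: least fixpoint, start Z0 = Sat(EX q) = {s0, s1, s2, s4, s6}, add states in Sat(q) with every successor in Z. Z1 = {s0, s1, s2, s3, s4, s6}; fixed.
Sat(A[q U EX q]) = {s0, s1, s2, s3, s4, s6}
s1 ∈ Sat(A[q U EX q]) = {s0, s1, s2, s3, s4, s6}, so the formula holds at s1.

Yes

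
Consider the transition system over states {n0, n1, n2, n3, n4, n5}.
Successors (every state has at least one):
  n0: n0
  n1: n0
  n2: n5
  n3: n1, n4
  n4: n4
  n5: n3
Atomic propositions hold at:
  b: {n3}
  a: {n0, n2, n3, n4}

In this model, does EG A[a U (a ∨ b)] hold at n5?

Sat(a ∨ b) = {n0, n2, n3, n4}
A[a U (a ∨ b)]: least fixpoint, start Z0 = Sat((a ∨ b)) = {n0, n2, n3, n4}, add states in Sat(a) with every successor in Z. Already a fixed point.
Sat(A[a U (a ∨ b)]) = {n0, n2, n3, n4}
EG A[a U (a ∨ b)]: greatest fixpoint, start Z0 = {n0, n2, n3, n4}, keep only states in Sat with some successor in Z. Z1 = {n0, n3, n4}; fixed.
Sat(EG A[a U (a ∨ b)]) = {n0, n3, n4}
n5 ∉ Sat(EG A[a U (a ∨ b)]) = {n0, n3, n4}, so the formula does not hold at n5.

No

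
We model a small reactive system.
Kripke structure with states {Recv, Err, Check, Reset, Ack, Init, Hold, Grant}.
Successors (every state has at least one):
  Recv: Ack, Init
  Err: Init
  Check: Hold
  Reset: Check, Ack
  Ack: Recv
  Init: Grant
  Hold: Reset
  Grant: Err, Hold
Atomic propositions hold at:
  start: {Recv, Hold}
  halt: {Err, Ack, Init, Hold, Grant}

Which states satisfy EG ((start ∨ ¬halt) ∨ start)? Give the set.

{Check, Reset, Hold}

Sat(¬halt) = {Recv, Check, Reset}
Sat(start ∨ ¬halt) = {Recv, Check, Reset, Hold}
Sat((start ∨ ¬halt) ∨ start) = {Recv, Check, Reset, Hold}
EG ((start ∨ ¬halt) ∨ start): greatest fixpoint, start Z0 = {Recv, Check, Reset, Hold}, keep only states in Sat with some successor in Z. Z1 = {Check, Reset, Hold}; fixed.
Sat(EG ((start ∨ ¬halt) ∨ start)) = {Check, Reset, Hold}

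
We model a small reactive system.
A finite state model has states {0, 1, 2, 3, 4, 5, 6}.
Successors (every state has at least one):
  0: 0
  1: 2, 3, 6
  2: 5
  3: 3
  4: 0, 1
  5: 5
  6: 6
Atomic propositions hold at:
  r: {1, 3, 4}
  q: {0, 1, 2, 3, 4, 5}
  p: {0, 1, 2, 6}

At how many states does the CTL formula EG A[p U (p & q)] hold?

Sat(p & q) = {0, 1, 2}
A[p U (p & q)]: least fixpoint, start Z0 = Sat((p & q)) = {0, 1, 2}, add states in Sat(p) with every successor in Z. Already a fixed point.
Sat(A[p U (p & q)]) = {0, 1, 2}
EG A[p U (p & q)]: greatest fixpoint, start Z0 = {0, 1, 2}, keep only states in Sat with some successor in Z. Z1 = {0, 1}; Z2 = {0}; fixed.
Sat(EG A[p U (p & q)]) = {0}
|Sat(EG A[p U (p & q)])| = |{0}| = 1.

1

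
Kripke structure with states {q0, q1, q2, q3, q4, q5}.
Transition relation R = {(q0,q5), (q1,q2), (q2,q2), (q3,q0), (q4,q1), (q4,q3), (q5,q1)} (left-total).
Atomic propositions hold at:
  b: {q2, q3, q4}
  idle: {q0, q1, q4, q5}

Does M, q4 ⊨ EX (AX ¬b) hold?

Yes

Sat(¬b) = {q0, q1, q5}
Sat(AX ¬b) = {s : every successor in {q0, q1, q5}} = {q0, q3, q5}
Sat(EX (AX ¬b)) = {s : some successor in {q0, q3, q5}} = {q0, q3, q4}
q4 ∈ Sat(EX (AX ¬b)) = {q0, q3, q4}, so the formula holds at q4.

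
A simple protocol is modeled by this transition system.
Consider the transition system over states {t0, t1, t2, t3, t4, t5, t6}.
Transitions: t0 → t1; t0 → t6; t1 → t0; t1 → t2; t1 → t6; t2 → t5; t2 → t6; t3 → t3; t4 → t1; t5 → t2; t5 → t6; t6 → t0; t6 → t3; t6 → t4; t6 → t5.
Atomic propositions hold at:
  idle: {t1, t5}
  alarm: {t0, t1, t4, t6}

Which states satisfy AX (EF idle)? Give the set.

EF idle: least fixpoint, start Z0 = {t1, t5}, add states with some successor in Z. Z1 = {t0, t1, t2, t4, t5, t6}; fixed.
Sat(EF idle) = {t0, t1, t2, t4, t5, t6}
Sat(AX (EF idle)) = {s : every successor in {t0, t1, t2, t4, t5, t6}} = {t0, t1, t2, t4, t5}

{t0, t1, t2, t4, t5}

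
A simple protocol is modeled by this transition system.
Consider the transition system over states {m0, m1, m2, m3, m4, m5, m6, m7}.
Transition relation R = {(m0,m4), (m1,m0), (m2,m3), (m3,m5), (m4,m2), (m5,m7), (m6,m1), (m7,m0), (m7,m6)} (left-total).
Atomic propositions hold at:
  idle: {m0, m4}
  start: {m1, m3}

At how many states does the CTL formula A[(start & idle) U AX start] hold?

2

Sat(start & idle) = ∅
Sat(AX start) = {s : every successor in {m1, m3}} = {m2, m6}
A[(start & idle) U AX start]: least fixpoint, start Z0 = Sat(AX start) = {m2, m6}, add states in Sat(start & idle) with every successor in Z. Already a fixed point.
Sat(A[(start & idle) U AX start]) = {m2, m6}
|Sat(A[(start & idle) U AX start])| = |{m2, m6}| = 2.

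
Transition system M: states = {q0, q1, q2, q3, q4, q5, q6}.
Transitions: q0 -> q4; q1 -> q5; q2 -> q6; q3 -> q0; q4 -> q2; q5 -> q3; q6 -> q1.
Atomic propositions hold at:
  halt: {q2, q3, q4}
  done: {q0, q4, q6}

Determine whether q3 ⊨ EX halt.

No

Sat(EX halt) = {s : some successor in {q2, q3, q4}} = {q0, q4, q5}
q3 ∉ Sat(EX halt) = {q0, q4, q5}, so the formula does not hold at q3.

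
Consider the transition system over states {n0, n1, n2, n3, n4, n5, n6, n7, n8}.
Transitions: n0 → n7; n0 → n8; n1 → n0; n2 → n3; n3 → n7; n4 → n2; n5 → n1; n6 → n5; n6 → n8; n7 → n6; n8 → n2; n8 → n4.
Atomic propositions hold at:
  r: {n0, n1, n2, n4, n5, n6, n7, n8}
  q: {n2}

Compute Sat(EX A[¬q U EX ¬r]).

{n0, n4, n6, n8}

Sat(¬q) = {n0, n1, n3, n4, n5, n6, n7, n8}
Sat(¬r) = {n3}
Sat(EX ¬r) = {s : some successor in {n3}} = {n2}
A[¬q U EX ¬r]: least fixpoint, start Z0 = Sat(EX ¬r) = {n2}, add states in Sat(¬q) with every successor in Z. Z1 = {n2, n4}; Z2 = {n2, n4, n8}; fixed.
Sat(A[¬q U EX ¬r]) = {n2, n4, n8}
Sat(EX A[¬q U EX ¬r]) = {s : some successor in {n2, n4, n8}} = {n0, n4, n6, n8}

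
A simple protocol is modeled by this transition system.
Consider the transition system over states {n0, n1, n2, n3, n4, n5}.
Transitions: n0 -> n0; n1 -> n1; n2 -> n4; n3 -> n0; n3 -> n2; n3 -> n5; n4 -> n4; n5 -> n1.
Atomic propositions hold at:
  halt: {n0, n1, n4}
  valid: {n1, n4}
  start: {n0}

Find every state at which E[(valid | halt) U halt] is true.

Sat(valid | halt) = {n0, n1, n4}
E[(valid | halt) U halt]: least fixpoint, start Z0 = Sat(halt) = {n0, n1, n4}, add states in Sat(valid | halt) with some successor in Z. Already a fixed point.
Sat(E[(valid | halt) U halt]) = {n0, n1, n4}

{n0, n1, n4}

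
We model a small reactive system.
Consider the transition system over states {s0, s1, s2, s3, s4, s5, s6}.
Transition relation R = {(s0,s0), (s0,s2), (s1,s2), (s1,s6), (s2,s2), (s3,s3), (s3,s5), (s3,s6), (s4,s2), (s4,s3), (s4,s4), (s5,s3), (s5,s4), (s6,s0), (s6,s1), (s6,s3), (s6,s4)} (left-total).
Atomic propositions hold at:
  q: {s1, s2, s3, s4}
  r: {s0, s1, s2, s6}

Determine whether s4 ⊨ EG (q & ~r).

Sat(~r) = {s3, s4, s5}
Sat(q & ~r) = {s3, s4}
EG (q & ~r): greatest fixpoint, start Z0 = {s3, s4}, keep only states in Sat with some successor in Z. Already a fixed point.
Sat(EG (q & ~r)) = {s3, s4}
s4 ∈ Sat(EG (q & ~r)) = {s3, s4}, so the formula holds at s4.

Yes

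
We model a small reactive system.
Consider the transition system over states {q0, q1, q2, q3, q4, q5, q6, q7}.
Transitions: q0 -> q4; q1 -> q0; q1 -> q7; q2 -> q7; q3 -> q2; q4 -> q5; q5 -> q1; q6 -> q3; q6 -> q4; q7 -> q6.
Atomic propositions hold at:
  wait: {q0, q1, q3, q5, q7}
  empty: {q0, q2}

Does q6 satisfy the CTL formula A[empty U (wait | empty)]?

Sat(wait | empty) = {q0, q1, q2, q3, q5, q7}
A[empty U (wait | empty)]: least fixpoint, start Z0 = Sat((wait | empty)) = {q0, q1, q2, q3, q5, q7}, add states in Sat(empty) with every successor in Z. Already a fixed point.
Sat(A[empty U (wait | empty)]) = {q0, q1, q2, q3, q5, q7}
q6 ∉ Sat(A[empty U (wait | empty)]) = {q0, q1, q2, q3, q5, q7}, so the formula does not hold at q6.

No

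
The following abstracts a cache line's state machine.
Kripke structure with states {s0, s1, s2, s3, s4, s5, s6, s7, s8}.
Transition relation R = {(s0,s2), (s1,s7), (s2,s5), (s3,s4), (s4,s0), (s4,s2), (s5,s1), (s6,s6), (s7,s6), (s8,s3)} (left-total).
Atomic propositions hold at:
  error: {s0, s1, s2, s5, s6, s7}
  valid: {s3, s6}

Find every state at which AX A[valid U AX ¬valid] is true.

Sat(¬valid) = {s0, s1, s2, s4, s5, s7, s8}
Sat(AX ¬valid) = {s : every successor in {s0, s1, s2, s4, s5, s7, s8}} = {s0, s1, s2, s3, s4, s5}
A[valid U AX ¬valid]: least fixpoint, start Z0 = Sat(AX ¬valid) = {s0, s1, s2, s3, s4, s5}, add states in Sat(valid) with every successor in Z. Already a fixed point.
Sat(A[valid U AX ¬valid]) = {s0, s1, s2, s3, s4, s5}
Sat(AX A[valid U AX ¬valid]) = {s : every successor in {s0, s1, s2, s3, s4, s5}} = {s0, s2, s3, s4, s5, s8}

{s0, s2, s3, s4, s5, s8}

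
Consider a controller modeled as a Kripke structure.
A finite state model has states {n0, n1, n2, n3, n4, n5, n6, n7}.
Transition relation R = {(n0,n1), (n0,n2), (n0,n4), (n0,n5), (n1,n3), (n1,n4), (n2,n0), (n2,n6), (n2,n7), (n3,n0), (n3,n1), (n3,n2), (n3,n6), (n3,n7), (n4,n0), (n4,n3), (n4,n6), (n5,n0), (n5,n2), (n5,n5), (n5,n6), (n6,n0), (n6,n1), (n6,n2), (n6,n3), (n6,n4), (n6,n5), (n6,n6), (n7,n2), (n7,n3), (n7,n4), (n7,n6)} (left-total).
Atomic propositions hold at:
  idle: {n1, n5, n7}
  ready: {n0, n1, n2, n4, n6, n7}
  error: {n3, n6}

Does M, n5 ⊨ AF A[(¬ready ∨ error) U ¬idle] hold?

No

Sat(¬ready) = {n3, n5}
Sat(¬ready ∨ error) = {n3, n5, n6}
Sat(¬idle) = {n0, n2, n3, n4, n6}
A[(¬ready ∨ error) U ¬idle]: least fixpoint, start Z0 = Sat(¬idle) = {n0, n2, n3, n4, n6}, add states in Sat(¬ready ∨ error) with every successor in Z. Already a fixed point.
Sat(A[(¬ready ∨ error) U ¬idle]) = {n0, n2, n3, n4, n6}
AF A[(¬ready ∨ error) U ¬idle]: least fixpoint, start Z0 = {n0, n2, n3, n4, n6}, add states with every successor in Z. Z1 = {n0, n1, n2, n3, n4, n6, n7}; fixed.
Sat(AF A[(¬ready ∨ error) U ¬idle]) = {n0, n1, n2, n3, n4, n6, n7}
n5 ∉ Sat(AF A[(¬ready ∨ error) U ¬idle]) = {n0, n1, n2, n3, n4, n6, n7}, so the formula does not hold at n5.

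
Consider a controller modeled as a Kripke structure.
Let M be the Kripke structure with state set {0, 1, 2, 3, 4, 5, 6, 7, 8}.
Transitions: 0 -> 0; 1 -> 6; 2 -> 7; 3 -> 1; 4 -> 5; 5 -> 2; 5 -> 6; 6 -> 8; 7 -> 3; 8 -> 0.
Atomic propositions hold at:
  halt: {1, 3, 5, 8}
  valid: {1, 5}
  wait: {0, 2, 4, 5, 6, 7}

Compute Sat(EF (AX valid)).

Sat(AX valid) = {s : every successor in {1, 5}} = {3, 4}
EF (AX valid): least fixpoint, start Z0 = {3, 4}, add states with some successor in Z. Z1 = {3, 4, 7}; Z2 = {2, 3, 4, 7}; Z3 = {2, 3, 4, 5, 7}; fixed.
Sat(EF (AX valid)) = {2, 3, 4, 5, 7}

{2, 3, 4, 5, 7}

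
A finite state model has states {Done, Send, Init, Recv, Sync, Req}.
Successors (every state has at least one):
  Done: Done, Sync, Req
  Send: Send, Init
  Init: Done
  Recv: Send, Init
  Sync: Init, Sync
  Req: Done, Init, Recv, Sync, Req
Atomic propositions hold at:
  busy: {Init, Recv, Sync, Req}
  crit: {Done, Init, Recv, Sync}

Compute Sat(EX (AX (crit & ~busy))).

{Send, Recv, Sync, Req}

Sat(~busy) = {Done, Send}
Sat(crit & ~busy) = {Done}
Sat(AX (crit & ~busy)) = {s : every successor in {Done}} = {Init}
Sat(EX (AX (crit & ~busy))) = {s : some successor in {Init}} = {Send, Recv, Sync, Req}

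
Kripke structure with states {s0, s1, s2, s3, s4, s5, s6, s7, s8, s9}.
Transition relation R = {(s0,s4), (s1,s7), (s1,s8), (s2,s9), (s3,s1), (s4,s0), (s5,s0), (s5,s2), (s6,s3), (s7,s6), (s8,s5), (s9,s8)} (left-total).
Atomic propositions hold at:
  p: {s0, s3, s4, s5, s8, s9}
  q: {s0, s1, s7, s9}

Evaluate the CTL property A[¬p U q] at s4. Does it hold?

Sat(¬p) = {s1, s2, s6, s7}
A[¬p U q]: least fixpoint, start Z0 = Sat(q) = {s0, s1, s7, s9}, add states in Sat(¬p) with every successor in Z. Z1 = {s0, s1, s2, s7, s9}; fixed.
Sat(A[¬p U q]) = {s0, s1, s2, s7, s9}
s4 ∉ Sat(A[¬p U q]) = {s0, s1, s2, s7, s9}, so the formula does not hold at s4.

No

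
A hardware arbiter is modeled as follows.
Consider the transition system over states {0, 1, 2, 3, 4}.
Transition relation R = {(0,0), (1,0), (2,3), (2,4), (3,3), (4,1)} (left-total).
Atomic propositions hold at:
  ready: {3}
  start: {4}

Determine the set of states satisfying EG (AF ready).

AF ready: least fixpoint, start Z0 = {3}, add states with every successor in Z. Already a fixed point.
Sat(AF ready) = {3}
EG (AF ready): greatest fixpoint, start Z0 = {3}, keep only states in Sat with some successor in Z. Already a fixed point.
Sat(EG (AF ready)) = {3}

{3}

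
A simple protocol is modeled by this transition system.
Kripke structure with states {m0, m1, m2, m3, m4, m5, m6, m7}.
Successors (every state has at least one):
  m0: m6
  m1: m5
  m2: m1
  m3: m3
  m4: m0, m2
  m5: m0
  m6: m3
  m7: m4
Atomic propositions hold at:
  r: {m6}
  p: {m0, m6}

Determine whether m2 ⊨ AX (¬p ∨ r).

Sat(¬p) = {m1, m2, m3, m4, m5, m7}
Sat(¬p ∨ r) = {m1, m2, m3, m4, m5, m6, m7}
Sat(AX (¬p ∨ r)) = {s : every successor in {m1, m2, m3, m4, m5, m6, m7}} = {m0, m1, m2, m3, m6, m7}
m2 ∈ Sat(AX (¬p ∨ r)) = {m0, m1, m2, m3, m6, m7}, so the formula holds at m2.

Yes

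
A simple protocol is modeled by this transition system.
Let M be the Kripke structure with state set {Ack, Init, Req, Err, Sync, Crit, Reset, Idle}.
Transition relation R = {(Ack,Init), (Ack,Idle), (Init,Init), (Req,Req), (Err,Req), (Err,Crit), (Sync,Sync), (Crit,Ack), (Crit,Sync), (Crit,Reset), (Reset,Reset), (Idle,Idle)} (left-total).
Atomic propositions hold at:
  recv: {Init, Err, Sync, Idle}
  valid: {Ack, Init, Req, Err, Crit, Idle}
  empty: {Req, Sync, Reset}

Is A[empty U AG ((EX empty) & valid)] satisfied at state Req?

Sat(EX empty) = {s : some successor in {Req, Sync, Reset}} = {Req, Err, Sync, Crit, Reset}
Sat((EX empty) & valid) = {Req, Err, Crit}
AG ((EX empty) & valid): greatest fixpoint, start Z0 = {Req, Err, Crit}, keep only states in Sat with every successor in Z. Z1 = {Req, Err}; Z2 = {Req}; fixed.
Sat(AG ((EX empty) & valid)) = {Req}
A[empty U AG ((EX empty) & valid)]: least fixpoint, start Z0 = Sat(AG ((EX empty) & valid)) = {Req}, add states in Sat(empty) with every successor in Z. Already a fixed point.
Sat(A[empty U AG ((EX empty) & valid)]) = {Req}
Req ∈ Sat(A[empty U AG ((EX empty) & valid)]) = {Req}, so the formula holds at Req.

Yes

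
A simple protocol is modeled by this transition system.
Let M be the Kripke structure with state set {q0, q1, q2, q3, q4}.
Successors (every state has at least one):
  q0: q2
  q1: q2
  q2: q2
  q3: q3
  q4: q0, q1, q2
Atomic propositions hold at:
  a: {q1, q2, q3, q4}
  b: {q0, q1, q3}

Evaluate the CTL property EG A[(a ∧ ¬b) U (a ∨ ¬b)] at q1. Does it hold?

Yes

Sat(¬b) = {q2, q4}
Sat(a ∧ ¬b) = {q2, q4}
Sat(a ∨ ¬b) = {q1, q2, q3, q4}
A[(a ∧ ¬b) U (a ∨ ¬b)]: least fixpoint, start Z0 = Sat((a ∨ ¬b)) = {q1, q2, q3, q4}, add states in Sat(a ∧ ¬b) with every successor in Z. Already a fixed point.
Sat(A[(a ∧ ¬b) U (a ∨ ¬b)]) = {q1, q2, q3, q4}
EG A[(a ∧ ¬b) U (a ∨ ¬b)]: greatest fixpoint, start Z0 = {q1, q2, q3, q4}, keep only states in Sat with some successor in Z. Already a fixed point.
Sat(EG A[(a ∧ ¬b) U (a ∨ ¬b)]) = {q1, q2, q3, q4}
q1 ∈ Sat(EG A[(a ∧ ¬b) U (a ∨ ¬b)]) = {q1, q2, q3, q4}, so the formula holds at q1.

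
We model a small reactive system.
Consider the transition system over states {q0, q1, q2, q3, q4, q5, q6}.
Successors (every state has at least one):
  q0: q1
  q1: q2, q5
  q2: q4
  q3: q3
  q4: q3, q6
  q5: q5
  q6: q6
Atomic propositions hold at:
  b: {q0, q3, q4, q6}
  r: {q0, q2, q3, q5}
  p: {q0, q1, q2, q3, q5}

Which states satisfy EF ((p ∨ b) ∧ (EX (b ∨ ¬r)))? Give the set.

Sat(p ∨ b) = {q0, q1, q2, q3, q4, q5, q6}
Sat(¬r) = {q1, q4, q6}
Sat(b ∨ ¬r) = {q0, q1, q3, q4, q6}
Sat(EX (b ∨ ¬r)) = {s : some successor in {q0, q1, q3, q4, q6}} = {q0, q2, q3, q4, q6}
Sat((p ∨ b) ∧ (EX (b ∨ ¬r))) = {q0, q2, q3, q4, q6}
EF ((p ∨ b) ∧ (EX (b ∨ ¬r))): least fixpoint, start Z0 = {q0, q2, q3, q4, q6}, add states with some successor in Z. Z1 = {q0, q1, q2, q3, q4, q6}; fixed.
Sat(EF ((p ∨ b) ∧ (EX (b ∨ ¬r)))) = {q0, q1, q2, q3, q4, q6}

{q0, q1, q2, q3, q4, q6}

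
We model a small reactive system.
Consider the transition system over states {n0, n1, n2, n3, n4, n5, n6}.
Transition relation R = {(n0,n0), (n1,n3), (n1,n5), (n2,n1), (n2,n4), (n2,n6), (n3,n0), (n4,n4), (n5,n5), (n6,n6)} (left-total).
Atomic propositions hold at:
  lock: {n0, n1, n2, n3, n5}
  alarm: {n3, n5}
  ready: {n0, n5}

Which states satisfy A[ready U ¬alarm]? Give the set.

Sat(¬alarm) = {n0, n1, n2, n4, n6}
A[ready U ¬alarm]: least fixpoint, start Z0 = Sat(¬alarm) = {n0, n1, n2, n4, n6}, add states in Sat(ready) with every successor in Z. Already a fixed point.
Sat(A[ready U ¬alarm]) = {n0, n1, n2, n4, n6}

{n0, n1, n2, n4, n6}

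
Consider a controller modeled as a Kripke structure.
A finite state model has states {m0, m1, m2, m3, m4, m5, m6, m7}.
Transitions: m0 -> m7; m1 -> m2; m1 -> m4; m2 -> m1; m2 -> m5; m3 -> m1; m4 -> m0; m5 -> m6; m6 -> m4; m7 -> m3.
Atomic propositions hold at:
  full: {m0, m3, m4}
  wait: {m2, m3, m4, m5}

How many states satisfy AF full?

6

AF full: least fixpoint, start Z0 = {m0, m3, m4}, add states with every successor in Z. Z1 = {m0, m3, m4, m6, m7}; Z2 = {m0, m3, m4, m5, m6, m7}; fixed.
Sat(AF full) = {m0, m3, m4, m5, m6, m7}
|Sat(AF full)| = |{m0, m3, m4, m5, m6, m7}| = 6.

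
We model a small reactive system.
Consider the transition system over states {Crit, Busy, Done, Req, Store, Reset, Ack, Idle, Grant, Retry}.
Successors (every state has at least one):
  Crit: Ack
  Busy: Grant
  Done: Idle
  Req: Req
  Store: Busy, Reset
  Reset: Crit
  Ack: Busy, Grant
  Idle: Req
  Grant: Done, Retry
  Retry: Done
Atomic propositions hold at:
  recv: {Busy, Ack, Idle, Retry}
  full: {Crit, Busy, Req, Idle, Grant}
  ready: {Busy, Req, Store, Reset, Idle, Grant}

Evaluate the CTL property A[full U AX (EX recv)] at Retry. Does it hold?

Yes

Sat(EX recv) = {s : some successor in {Busy, Ack, Idle, Retry}} = {Crit, Done, Store, Ack, Grant}
Sat(AX (EX recv)) = {s : every successor in {Crit, Done, Store, Ack, Grant}} = {Crit, Busy, Reset, Retry}
A[full U AX (EX recv)]: least fixpoint, start Z0 = Sat(AX (EX recv)) = {Crit, Busy, Reset, Retry}, add states in Sat(full) with every successor in Z. Already a fixed point.
Sat(A[full U AX (EX recv)]) = {Crit, Busy, Reset, Retry}
Retry ∈ Sat(A[full U AX (EX recv)]) = {Crit, Busy, Reset, Retry}, so the formula holds at Retry.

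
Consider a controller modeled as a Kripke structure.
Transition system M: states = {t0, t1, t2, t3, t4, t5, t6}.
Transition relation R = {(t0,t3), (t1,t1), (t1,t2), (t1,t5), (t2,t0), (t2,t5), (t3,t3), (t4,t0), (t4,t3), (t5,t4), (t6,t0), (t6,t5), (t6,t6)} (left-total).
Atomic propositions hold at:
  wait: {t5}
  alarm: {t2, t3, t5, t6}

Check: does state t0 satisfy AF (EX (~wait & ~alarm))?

Sat(~wait) = {t0, t1, t2, t3, t4, t6}
Sat(~alarm) = {t0, t1, t4}
Sat(~wait & ~alarm) = {t0, t1, t4}
Sat(EX (~wait & ~alarm)) = {s : some successor in {t0, t1, t4}} = {t1, t2, t4, t5, t6}
AF (EX (~wait & ~alarm)): least fixpoint, start Z0 = {t1, t2, t4, t5, t6}, add states with every successor in Z. Already a fixed point.
Sat(AF (EX (~wait & ~alarm))) = {t1, t2, t4, t5, t6}
t0 ∉ Sat(AF (EX (~wait & ~alarm))) = {t1, t2, t4, t5, t6}, so the formula does not hold at t0.

No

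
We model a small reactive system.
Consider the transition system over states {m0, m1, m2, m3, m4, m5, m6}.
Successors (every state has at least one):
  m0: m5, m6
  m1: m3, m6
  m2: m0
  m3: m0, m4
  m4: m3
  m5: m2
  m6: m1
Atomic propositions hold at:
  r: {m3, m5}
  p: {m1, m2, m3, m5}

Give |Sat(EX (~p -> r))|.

5

Sat(~p) = {m0, m4, m6}
Sat(~p -> r) = {m1, m2, m3, m5}
Sat(EX (~p -> r)) = {s : some successor in {m1, m2, m3, m5}} = {m0, m1, m4, m5, m6}
|Sat(EX (~p -> r))| = |{m0, m1, m4, m5, m6}| = 5.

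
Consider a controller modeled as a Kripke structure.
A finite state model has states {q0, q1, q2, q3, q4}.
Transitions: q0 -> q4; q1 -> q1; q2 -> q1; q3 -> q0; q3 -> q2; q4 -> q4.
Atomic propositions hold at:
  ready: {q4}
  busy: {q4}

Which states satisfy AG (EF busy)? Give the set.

{q0, q4}

EF busy: least fixpoint, start Z0 = {q4}, add states with some successor in Z. Z1 = {q0, q4}; Z2 = {q0, q3, q4}; fixed.
Sat(EF busy) = {q0, q3, q4}
AG (EF busy): greatest fixpoint, start Z0 = {q0, q3, q4}, keep only states in Sat with every successor in Z. Z1 = {q0, q4}; fixed.
Sat(AG (EF busy)) = {q0, q4}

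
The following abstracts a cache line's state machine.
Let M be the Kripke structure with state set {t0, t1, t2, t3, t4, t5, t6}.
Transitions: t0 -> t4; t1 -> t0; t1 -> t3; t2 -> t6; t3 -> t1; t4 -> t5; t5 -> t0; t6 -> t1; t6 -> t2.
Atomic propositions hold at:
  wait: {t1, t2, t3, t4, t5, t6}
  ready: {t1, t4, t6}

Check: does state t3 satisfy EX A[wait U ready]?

A[wait U ready]: least fixpoint, start Z0 = Sat(ready) = {t1, t4, t6}, add states in Sat(wait) with every successor in Z. Z1 = {t1, t2, t3, t4, t6}; fixed.
Sat(A[wait U ready]) = {t1, t2, t3, t4, t6}
Sat(EX A[wait U ready]) = {s : some successor in {t1, t2, t3, t4, t6}} = {t0, t1, t2, t3, t6}
t3 ∈ Sat(EX A[wait U ready]) = {t0, t1, t2, t3, t6}, so the formula holds at t3.

Yes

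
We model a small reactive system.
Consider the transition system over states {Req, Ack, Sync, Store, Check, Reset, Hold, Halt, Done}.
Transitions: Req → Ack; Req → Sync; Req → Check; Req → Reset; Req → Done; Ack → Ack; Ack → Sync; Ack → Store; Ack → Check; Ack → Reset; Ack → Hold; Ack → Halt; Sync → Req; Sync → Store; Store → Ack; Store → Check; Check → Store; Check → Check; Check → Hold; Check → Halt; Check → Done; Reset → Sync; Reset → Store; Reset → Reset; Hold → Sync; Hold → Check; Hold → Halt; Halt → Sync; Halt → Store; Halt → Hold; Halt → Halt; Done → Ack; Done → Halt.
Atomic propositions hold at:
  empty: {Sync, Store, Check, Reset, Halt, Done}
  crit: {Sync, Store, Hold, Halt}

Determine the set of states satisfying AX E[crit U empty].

E[crit U empty]: least fixpoint, start Z0 = Sat(empty) = {Sync, Store, Check, Reset, Halt, Done}, add states in Sat(crit) with some successor in Z. Z1 = {Sync, Store, Check, Reset, Hold, Halt, Done}; fixed.
Sat(E[crit U empty]) = {Sync, Store, Check, Reset, Hold, Halt, Done}
Sat(AX E[crit U empty]) = {s : every successor in {Sync, Store, Check, Reset, Hold, Halt, Done}} = {Check, Reset, Hold, Halt}

{Check, Reset, Hold, Halt}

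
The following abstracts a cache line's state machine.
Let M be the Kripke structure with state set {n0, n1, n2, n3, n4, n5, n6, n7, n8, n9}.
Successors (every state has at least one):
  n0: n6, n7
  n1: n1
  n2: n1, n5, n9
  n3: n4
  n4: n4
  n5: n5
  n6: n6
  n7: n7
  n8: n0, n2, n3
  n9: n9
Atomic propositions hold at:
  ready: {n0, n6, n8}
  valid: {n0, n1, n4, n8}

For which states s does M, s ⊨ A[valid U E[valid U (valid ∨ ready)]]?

Sat(valid ∨ ready) = {n0, n1, n4, n6, n8}
E[valid U (valid ∨ ready)]: least fixpoint, start Z0 = Sat((valid ∨ ready)) = {n0, n1, n4, n6, n8}, add states in Sat(valid) with some successor in Z. Already a fixed point.
Sat(E[valid U (valid ∨ ready)]) = {n0, n1, n4, n6, n8}
A[valid U E[valid U (valid ∨ ready)]]: least fixpoint, start Z0 = Sat(E[valid U (valid ∨ ready)]) = {n0, n1, n4, n6, n8}, add states in Sat(valid) with every successor in Z. Already a fixed point.
Sat(A[valid U E[valid U (valid ∨ ready)]]) = {n0, n1, n4, n6, n8}

{n0, n1, n4, n6, n8}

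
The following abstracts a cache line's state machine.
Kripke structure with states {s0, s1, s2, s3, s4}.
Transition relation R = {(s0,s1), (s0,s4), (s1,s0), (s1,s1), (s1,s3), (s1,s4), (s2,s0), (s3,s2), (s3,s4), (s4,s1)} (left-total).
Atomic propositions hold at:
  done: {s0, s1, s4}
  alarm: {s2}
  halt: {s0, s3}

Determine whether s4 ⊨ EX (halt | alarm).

Sat(halt | alarm) = {s0, s2, s3}
Sat(EX (halt | alarm)) = {s : some successor in {s0, s2, s3}} = {s1, s2, s3}
s4 ∉ Sat(EX (halt | alarm)) = {s1, s2, s3}, so the formula does not hold at s4.

No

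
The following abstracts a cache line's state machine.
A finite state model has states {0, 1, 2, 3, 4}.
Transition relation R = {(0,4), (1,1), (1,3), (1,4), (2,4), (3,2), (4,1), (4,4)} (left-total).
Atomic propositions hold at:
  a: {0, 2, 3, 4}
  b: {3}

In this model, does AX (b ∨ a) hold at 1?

No

Sat(b ∨ a) = {0, 2, 3, 4}
Sat(AX (b ∨ a)) = {s : every successor in {0, 2, 3, 4}} = {0, 2, 3}
1 ∉ Sat(AX (b ∨ a)) = {0, 2, 3}, so the formula does not hold at 1.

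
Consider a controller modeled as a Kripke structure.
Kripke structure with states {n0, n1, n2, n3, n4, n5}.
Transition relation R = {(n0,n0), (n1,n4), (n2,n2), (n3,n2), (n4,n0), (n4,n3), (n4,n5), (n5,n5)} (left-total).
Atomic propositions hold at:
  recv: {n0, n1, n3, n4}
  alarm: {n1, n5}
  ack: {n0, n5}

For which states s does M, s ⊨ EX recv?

Sat(EX recv) = {s : some successor in {n0, n1, n3, n4}} = {n0, n1, n4}

{n0, n1, n4}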